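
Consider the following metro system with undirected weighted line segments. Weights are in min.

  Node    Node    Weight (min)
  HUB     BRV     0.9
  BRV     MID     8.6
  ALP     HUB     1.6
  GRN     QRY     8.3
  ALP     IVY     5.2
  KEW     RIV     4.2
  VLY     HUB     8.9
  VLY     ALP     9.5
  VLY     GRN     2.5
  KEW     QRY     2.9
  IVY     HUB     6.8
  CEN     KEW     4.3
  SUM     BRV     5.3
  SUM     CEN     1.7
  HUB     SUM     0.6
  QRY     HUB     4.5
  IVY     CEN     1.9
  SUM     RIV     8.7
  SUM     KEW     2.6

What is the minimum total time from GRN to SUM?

12 min

Compare a few routes:
GRN–QRY–HUB–SUM: 8.3+4.5+0.6 = 13.4
GRN–QRY–KEW–SUM: 8.3+2.9+2.6 = 13.8
GRN–VLY–ALP–HUB–SUM: 2.5+9.5+1.6+0.6 = 14.2
GRN–VLY–HUB–SUM: 2.5+8.9+0.6 = 12
The minimum is 12 min via GRN–VLY–HUB–SUM.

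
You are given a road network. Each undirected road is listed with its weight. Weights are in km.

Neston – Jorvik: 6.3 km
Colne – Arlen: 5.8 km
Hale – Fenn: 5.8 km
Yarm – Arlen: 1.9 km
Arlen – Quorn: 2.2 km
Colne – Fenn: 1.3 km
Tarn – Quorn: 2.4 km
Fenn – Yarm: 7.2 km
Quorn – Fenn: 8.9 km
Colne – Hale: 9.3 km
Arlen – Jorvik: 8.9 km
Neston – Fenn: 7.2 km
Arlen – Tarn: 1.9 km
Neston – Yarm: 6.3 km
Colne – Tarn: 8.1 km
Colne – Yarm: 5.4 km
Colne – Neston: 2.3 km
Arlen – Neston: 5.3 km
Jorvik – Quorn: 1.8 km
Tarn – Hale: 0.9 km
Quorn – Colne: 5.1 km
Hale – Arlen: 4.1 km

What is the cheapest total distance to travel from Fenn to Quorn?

6.4 km

Compare a few routes:
Fenn–Colne–Quorn: 1.3+5.1 = 6.4
Fenn–Quorn: 8.9 = 8.9
The minimum is 6.4 km via Fenn–Colne–Quorn.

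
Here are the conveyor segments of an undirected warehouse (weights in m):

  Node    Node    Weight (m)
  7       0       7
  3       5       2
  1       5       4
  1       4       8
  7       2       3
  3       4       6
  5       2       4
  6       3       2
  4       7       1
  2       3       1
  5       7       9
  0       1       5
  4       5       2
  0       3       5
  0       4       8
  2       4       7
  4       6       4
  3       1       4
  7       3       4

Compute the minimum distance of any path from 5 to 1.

Running Dijkstra from 5:
5: 0
3: 2  (via 5)
4: 2  (via 5)
2: 3  (via 3)
7: 3  (via 4)
1: 4  (via 5)
Shortest route: 5 → 1 = 4 m.

4 m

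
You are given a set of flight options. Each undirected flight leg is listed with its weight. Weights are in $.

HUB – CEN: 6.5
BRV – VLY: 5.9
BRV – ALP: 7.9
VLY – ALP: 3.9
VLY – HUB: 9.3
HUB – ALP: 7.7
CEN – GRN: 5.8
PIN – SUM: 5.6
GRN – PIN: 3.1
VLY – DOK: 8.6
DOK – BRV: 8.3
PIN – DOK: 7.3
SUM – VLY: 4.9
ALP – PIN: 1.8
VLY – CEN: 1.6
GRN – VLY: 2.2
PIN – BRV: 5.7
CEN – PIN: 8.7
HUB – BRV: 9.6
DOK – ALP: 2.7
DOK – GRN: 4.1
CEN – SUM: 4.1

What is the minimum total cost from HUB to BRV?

$9.6

Enumerating some paths:
HUB → BRV: 9.6 = 9.6
HUB → VLY → BRV: 9.3+5.9 = 15.2
HUB → ALP → PIN → BRV: 7.7+1.8+5.7 = 15.2
HUB → CEN → VLY → BRV: 6.5+1.6+5.9 = 14
Cheapest is HUB → BRV at $9.6.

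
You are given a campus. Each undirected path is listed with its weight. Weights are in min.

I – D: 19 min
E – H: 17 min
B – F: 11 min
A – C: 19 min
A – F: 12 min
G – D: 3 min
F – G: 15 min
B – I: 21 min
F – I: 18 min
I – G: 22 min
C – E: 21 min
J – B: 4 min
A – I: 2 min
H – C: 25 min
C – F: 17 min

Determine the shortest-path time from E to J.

53 min

Candidate routes:
E - C - F - B - J: 21+17+11+4 = 53
E - C - A - I - B - J: 21+19+2+21+4 = 67
E - C - A - F - B - J: 21+19+12+11+4 = 67
Cheapest is E - C - F - B - J at 53 min.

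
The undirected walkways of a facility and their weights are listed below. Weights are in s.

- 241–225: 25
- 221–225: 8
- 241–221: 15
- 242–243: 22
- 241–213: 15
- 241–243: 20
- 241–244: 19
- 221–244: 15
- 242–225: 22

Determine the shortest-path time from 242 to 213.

Enumerating some paths:
242–243–241–213: 22+20+15 = 57
242–225–221–241–213: 22+8+15+15 = 60
The minimum is 57 s via 242–243–241–213.

57 s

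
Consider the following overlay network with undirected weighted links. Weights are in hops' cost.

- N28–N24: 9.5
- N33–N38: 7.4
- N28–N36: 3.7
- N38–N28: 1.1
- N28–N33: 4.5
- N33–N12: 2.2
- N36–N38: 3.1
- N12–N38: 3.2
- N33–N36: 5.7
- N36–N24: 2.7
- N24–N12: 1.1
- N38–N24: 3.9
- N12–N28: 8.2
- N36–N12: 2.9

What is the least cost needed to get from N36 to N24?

Compare a few routes:
N36 → N24: 2.7 = 2.7
N36 → N12 → N24: 2.9+1.1 = 4
Cheapest is N36 → N24 at 2.7 hops' cost.

2.7 hops' cost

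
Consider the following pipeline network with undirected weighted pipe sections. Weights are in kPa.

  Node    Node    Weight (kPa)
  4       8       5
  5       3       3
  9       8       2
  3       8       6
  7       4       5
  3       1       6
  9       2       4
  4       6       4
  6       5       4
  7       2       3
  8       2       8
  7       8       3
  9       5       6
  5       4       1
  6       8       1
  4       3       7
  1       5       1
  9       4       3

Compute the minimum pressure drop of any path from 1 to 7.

Shortest distances from 1:
1: 0
5: 1  (via 1)
4: 2  (via 5)
3: 4  (via 5)
6: 5  (via 5)
9: 5  (via 4)
8: 6  (via 6)
7: 7  (via 4)
Shortest route: 1–5–4–7 = 7 kPa.

7 kPa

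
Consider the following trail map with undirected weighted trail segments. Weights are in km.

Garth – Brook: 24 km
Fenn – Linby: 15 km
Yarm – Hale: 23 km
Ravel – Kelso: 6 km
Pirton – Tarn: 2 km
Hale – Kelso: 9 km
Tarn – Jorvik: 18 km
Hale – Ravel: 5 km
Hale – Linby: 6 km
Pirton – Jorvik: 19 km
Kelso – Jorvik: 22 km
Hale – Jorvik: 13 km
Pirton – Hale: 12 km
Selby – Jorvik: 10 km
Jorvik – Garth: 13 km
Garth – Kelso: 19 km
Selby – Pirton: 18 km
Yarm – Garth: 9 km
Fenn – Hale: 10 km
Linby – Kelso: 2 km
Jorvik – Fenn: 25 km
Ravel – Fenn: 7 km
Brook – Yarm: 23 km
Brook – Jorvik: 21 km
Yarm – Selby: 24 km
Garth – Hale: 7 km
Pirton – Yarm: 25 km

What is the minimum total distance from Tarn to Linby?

20 km

Settle nodes by increasing distance from Tarn:
Tarn: 0
Pirton: 2  (via Tarn)
Hale: 14  (via Pirton)
Jorvik: 18  (via Tarn)
Ravel: 19  (via Hale)
Linby: 20  (via Hale)
Shortest route: Tarn–Pirton–Hale–Linby = 20 km.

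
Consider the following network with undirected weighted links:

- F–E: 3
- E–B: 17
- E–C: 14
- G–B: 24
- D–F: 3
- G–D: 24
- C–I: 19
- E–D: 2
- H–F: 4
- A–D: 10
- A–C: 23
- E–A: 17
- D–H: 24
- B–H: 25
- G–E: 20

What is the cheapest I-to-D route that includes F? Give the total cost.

39

Shortest I→F: I → C → E → F = 36
Best F to D: F → D costing 3
Total via F: 36 + 3 = 39.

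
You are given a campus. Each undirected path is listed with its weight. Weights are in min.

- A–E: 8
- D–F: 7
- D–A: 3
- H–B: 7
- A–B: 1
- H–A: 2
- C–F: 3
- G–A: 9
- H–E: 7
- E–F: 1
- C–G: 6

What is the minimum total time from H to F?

Enumerating some paths:
H - A - D - F: 2+3+7 = 12
H - A - E - F: 2+8+1 = 11
H - B - A - E - F: 7+1+8+1 = 17
H - E - F: 7+1 = 8
Cheapest is H - E - F at 8 min.

8 min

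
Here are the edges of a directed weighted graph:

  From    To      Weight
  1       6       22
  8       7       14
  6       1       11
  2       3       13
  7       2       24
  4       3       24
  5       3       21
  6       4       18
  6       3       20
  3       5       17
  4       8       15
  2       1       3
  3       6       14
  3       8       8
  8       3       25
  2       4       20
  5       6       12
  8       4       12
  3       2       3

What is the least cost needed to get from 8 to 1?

31

Compare a few routes:
8–7–2–1: 14+24+3 = 41
8–3–2–1: 25+3+3 = 31
Cheapest is 8–3–2–1 at 31.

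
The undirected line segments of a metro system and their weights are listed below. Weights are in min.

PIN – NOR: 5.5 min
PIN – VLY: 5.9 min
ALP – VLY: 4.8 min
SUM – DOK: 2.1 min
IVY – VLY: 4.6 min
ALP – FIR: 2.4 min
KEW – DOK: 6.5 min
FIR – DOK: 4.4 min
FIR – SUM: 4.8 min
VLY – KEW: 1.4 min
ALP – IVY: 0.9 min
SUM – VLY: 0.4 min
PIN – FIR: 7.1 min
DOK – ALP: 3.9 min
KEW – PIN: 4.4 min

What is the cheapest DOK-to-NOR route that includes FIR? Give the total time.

Best DOK to FIR: DOK → FIR costing 4.4
Shortest FIR→NOR: FIR → PIN → NOR = 12.6
Total via FIR: 4.4 + 12.6 = 17 min.

17 min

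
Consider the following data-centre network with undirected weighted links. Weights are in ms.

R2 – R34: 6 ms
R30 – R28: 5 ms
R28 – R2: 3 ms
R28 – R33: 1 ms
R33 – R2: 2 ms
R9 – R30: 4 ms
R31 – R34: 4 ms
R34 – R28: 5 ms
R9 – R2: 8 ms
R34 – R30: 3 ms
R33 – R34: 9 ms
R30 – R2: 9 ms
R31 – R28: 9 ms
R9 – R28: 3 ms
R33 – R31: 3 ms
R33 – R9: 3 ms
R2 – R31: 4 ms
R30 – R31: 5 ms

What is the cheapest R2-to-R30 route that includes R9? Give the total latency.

9 ms

Shortest R2→R9: R2–R33–R9 = 5
Shortest R9→R30: R9–R30 = 4
Total via R9: 5 + 4 = 9 ms.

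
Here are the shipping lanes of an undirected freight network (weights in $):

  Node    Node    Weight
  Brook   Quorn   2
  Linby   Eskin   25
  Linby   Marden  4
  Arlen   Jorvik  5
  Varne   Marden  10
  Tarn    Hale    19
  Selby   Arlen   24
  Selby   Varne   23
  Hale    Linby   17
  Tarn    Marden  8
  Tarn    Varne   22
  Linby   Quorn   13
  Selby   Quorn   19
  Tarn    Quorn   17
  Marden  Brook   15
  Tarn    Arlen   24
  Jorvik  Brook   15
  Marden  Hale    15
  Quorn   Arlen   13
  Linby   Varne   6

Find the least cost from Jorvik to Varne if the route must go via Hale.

Shortest Jorvik→Hale: Jorvik–Brook–Marden–Hale = 45
Best Hale to Varne: Hale–Linby–Varne costing 23
Total via Hale: 45 + 23 = $68.

$68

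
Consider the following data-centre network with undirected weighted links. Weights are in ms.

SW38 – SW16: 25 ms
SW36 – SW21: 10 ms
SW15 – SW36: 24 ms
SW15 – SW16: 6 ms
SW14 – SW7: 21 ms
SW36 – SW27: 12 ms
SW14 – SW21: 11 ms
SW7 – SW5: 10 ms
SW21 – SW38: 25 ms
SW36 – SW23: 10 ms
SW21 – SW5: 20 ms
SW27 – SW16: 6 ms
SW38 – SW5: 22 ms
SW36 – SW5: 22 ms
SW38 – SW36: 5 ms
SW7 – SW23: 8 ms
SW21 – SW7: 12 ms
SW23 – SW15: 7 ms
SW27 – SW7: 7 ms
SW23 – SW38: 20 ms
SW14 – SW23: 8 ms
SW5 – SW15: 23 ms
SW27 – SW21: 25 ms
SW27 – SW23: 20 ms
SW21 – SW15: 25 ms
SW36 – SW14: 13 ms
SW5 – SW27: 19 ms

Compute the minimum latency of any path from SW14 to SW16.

Compare a few routes:
SW14 → SW23 → SW7 → SW27 → SW16: 8+8+7+6 = 29
SW14 → SW23 → SW15 → SW16: 8+7+6 = 21
SW14 → SW36 → SW27 → SW16: 13+12+6 = 31
The minimum is 21 ms via SW14 → SW23 → SW15 → SW16.

21 ms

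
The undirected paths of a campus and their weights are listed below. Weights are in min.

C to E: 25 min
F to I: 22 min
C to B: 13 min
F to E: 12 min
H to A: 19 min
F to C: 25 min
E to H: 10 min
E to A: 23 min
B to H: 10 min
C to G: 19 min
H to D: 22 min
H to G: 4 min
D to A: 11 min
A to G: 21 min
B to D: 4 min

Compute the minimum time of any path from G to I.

48 min

Candidate routes:
G → H → B → C → F → I: 4+10+13+25+22 = 74
G → C → F → I: 19+25+22 = 66
G → H → E → F → I: 4+10+12+22 = 48
Cheapest is G → H → E → F → I at 48 min.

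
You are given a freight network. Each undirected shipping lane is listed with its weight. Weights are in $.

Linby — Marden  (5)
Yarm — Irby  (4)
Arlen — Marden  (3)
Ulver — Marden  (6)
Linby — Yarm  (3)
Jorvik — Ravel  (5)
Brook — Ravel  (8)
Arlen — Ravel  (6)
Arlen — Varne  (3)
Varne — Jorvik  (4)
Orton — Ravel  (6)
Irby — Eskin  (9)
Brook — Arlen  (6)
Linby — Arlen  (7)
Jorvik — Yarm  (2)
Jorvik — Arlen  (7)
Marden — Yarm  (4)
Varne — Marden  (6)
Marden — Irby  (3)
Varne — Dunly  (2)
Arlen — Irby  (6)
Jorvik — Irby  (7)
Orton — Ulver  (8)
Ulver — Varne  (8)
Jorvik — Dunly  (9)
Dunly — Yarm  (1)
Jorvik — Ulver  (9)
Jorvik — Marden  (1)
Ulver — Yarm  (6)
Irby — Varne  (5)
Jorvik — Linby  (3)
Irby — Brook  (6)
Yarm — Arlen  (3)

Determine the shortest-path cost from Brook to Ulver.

$15

Candidate routes:
Brook - Arlen - Yarm - Ulver: 6+3+6 = 15
Brook - Irby - Yarm - Ulver: 6+4+6 = 16
Brook - Arlen - Varne - Ulver: 6+3+8 = 17
Brook - Arlen - Marden - Jorvik - Yarm - Ulver: 6+3+1+2+6 = 18
The minimum is $15 via Brook - Arlen - Yarm - Ulver.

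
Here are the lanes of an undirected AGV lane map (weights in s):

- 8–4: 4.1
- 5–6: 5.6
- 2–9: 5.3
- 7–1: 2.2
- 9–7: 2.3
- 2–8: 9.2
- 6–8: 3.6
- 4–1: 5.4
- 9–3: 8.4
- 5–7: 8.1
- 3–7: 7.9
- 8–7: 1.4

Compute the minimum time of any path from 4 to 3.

13.4 s

Settle nodes by increasing distance from 4:
4: 0
8: 4.1  (via 4)
1: 5.4  (via 4)
7: 5.5  (via 8)
6: 7.7  (via 8)
9: 7.8  (via 7)
2: 13.1  (via 9)
5: 13.3  (via 6)
3: 13.4  (via 7)
Shortest route: 4 → 8 → 7 → 3 = 13.4 s.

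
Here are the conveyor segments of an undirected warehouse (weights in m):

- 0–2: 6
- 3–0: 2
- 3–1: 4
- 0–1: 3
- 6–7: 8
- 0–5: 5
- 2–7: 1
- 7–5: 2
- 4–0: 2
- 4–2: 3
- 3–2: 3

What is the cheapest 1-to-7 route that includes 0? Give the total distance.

9 m

Shortest 1→0: 1–0 = 3
Shortest 0→7: 0–3–2–7 = 6
Total via 0: 3 + 6 = 9 m.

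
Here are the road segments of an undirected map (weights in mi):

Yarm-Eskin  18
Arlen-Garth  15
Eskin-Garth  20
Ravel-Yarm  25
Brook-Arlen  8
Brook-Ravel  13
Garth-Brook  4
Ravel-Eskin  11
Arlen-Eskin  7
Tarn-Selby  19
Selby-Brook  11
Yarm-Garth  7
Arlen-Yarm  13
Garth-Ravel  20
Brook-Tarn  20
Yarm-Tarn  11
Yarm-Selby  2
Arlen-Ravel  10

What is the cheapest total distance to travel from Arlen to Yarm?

13 mi

Compare a few routes:
Arlen → Garth → Yarm: 15+7 = 22
Arlen → Brook → Garth → Yarm: 8+4+7 = 19
Arlen → Yarm: 13 = 13
Arlen → Brook → Selby → Yarm: 8+11+2 = 21
Cheapest is Arlen → Yarm at 13 mi.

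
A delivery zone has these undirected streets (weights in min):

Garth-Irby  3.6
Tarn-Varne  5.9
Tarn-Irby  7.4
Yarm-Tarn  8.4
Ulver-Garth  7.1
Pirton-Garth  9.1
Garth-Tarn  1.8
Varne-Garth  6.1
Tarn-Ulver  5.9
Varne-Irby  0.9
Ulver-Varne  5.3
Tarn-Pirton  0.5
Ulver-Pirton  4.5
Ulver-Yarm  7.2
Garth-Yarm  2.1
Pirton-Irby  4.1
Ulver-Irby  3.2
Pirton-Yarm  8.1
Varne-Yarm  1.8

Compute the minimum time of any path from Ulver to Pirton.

Enumerating some paths:
Ulver - Pirton: 4.5 = 4.5
Ulver - Tarn - Pirton: 5.9+0.5 = 6.4
Cheapest is Ulver - Pirton at 4.5 min.

4.5 min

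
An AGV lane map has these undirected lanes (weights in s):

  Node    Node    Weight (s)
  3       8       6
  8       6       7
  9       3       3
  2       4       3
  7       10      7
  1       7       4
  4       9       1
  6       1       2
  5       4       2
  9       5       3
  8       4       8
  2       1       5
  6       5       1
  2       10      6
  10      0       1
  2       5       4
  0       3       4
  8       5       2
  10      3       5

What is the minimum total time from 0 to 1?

Running Dijkstra from 0:
0: 0
10: 1  (via 0)
3: 4  (via 0)
2: 7  (via 10)
9: 7  (via 3)
4: 8  (via 9)
7: 8  (via 10)
5: 10  (via 9)
8: 10  (via 3)
6: 11  (via 5)
1: 12  (via 2)
Shortest route: 0–10–2–1 = 12 s.

12 s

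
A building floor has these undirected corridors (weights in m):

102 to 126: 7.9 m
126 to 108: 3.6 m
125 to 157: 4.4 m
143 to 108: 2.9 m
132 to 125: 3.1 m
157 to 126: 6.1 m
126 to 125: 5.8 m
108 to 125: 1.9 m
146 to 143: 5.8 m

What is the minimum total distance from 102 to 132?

Enumerating some paths:
102 → 126 → 125 → 132: 7.9+5.8+3.1 = 16.8
102 → 126 → 157 → 125 → 132: 7.9+6.1+4.4+3.1 = 21.5
102 → 126 → 108 → 125 → 132: 7.9+3.6+1.9+3.1 = 16.5
Cheapest is 102 → 126 → 108 → 125 → 132 at 16.5 m.

16.5 m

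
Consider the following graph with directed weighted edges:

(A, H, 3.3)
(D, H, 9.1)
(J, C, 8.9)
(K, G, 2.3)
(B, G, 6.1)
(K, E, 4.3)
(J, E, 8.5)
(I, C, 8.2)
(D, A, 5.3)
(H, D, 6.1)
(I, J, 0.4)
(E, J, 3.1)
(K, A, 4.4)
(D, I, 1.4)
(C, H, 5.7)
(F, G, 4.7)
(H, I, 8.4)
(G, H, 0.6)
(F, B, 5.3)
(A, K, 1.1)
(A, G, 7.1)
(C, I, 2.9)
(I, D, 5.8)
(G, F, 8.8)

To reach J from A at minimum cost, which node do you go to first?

K

Compare a few routes:
A → K → E → J: 1.1+4.3+3.1 = 8.5
A → H → D → I → J: 3.3+6.1+1.4+0.4 = 11.2
The minimum is 8.5 via A → K → E → J.
So from A the first move is to K.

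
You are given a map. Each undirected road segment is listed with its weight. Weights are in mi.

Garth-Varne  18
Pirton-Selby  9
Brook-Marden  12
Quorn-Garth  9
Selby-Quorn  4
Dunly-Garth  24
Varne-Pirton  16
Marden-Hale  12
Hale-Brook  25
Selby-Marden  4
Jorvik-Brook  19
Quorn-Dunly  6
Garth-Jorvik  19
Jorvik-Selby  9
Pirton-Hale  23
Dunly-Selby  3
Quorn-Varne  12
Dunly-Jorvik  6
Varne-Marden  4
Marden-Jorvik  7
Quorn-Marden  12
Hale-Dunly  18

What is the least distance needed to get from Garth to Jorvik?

Settle nodes by increasing distance from Garth:
Garth: 0
Quorn: 9  (via Garth)
Selby: 13  (via Quorn)
Dunly: 15  (via Quorn)
Marden: 17  (via Selby)
Varne: 18  (via Garth)
Jorvik: 19  (via Garth)
Shortest route: Garth–Jorvik = 19 mi.

19 mi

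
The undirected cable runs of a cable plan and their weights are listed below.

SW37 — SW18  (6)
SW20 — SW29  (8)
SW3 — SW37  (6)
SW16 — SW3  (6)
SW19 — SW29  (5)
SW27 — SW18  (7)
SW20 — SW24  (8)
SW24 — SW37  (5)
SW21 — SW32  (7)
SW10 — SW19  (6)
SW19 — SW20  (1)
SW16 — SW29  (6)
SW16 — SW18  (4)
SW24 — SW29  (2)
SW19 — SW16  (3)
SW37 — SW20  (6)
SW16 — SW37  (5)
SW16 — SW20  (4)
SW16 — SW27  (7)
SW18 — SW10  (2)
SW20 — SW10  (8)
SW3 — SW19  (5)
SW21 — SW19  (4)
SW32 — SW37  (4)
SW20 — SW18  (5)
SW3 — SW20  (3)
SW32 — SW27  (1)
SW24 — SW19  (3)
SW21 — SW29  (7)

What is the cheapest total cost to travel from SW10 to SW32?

Enumerating some paths:
SW10 → SW18 → SW27 → SW32: 2+7+1 = 10
SW10 → SW18 → SW16 → SW27 → SW32: 2+4+7+1 = 14
SW10 → SW18 → SW37 → SW32: 2+6+4 = 12
Cheapest is SW10 → SW18 → SW27 → SW32 at 10.

10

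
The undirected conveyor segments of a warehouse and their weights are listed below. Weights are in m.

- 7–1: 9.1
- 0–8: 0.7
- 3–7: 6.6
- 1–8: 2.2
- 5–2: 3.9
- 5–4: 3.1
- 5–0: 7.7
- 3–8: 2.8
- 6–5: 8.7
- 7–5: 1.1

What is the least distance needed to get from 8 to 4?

11.5 m

Enumerating some paths:
8 - 0 - 5 - 4: 0.7+7.7+3.1 = 11.5
8 - 1 - 7 - 5 - 4: 2.2+9.1+1.1+3.1 = 15.5
8 - 3 - 7 - 5 - 4: 2.8+6.6+1.1+3.1 = 13.6
The minimum is 11.5 m via 8 - 0 - 5 - 4.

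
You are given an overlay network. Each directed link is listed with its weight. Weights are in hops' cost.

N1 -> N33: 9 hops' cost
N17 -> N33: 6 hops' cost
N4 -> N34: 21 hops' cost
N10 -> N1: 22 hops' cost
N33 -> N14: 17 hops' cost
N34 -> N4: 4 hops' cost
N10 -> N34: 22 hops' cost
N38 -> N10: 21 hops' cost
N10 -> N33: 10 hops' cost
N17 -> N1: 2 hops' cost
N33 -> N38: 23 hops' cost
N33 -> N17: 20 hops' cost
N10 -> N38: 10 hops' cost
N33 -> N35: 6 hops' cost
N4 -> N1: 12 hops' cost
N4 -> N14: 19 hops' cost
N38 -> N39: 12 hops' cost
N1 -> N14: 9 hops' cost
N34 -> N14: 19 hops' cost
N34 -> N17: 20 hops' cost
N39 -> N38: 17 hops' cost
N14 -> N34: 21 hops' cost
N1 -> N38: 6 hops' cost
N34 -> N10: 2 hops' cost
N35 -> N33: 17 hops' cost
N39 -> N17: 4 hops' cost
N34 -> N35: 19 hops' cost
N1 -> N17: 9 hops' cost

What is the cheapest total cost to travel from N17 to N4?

36 hops' cost

Running Dijkstra from N17:
N17: 0
N1: 2  (via N17)
N33: 6  (via N17)
N38: 8  (via N1)
N14: 11  (via N1)
N35: 12  (via N33)
N39: 20  (via N38)
N10: 29  (via N38)
N34: 32  (via N14)
N4: 36  (via N34)
Shortest route: N17 → N1 → N14 → N34 → N4 = 36 hops' cost.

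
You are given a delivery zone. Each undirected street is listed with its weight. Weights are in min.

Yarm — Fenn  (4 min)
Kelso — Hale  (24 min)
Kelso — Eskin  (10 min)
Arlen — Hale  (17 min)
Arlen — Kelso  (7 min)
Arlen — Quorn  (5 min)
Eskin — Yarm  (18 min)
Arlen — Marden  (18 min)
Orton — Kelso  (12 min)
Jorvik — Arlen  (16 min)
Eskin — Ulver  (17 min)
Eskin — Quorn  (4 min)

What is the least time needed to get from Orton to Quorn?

24 min

Enumerating some paths:
Orton–Kelso–Arlen–Quorn: 12+7+5 = 24
Orton–Kelso–Eskin–Quorn: 12+10+4 = 26
The minimum is 24 min via Orton–Kelso–Arlen–Quorn.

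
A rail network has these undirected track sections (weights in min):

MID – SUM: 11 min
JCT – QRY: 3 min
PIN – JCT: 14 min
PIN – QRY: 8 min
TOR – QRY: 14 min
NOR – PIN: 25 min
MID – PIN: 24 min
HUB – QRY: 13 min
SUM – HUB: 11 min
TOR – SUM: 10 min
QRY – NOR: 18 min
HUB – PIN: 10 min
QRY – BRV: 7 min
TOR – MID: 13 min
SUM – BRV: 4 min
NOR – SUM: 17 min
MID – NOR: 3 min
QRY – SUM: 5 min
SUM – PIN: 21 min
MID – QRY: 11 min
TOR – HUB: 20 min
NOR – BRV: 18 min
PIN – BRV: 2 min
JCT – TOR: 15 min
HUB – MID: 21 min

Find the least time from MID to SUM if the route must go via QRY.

16 min

Shortest MID→QRY: MID–QRY = 11
Shortest QRY→SUM: QRY–SUM = 5
Total via QRY: 11 + 5 = 16 min.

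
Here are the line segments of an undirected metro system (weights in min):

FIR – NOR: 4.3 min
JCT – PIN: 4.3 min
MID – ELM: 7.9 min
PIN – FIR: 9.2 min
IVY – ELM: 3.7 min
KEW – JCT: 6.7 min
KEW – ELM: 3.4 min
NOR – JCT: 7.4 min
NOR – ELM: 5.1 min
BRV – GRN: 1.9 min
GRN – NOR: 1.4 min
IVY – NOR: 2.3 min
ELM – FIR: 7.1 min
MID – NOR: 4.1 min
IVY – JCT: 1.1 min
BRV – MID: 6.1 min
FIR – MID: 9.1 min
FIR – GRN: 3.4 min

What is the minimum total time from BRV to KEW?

11.8 min

Settle nodes by increasing distance from BRV:
BRV: 0
GRN: 1.9  (via BRV)
NOR: 3.3  (via GRN)
FIR: 5.3  (via GRN)
IVY: 5.6  (via NOR)
MID: 6.1  (via BRV)
JCT: 6.7  (via IVY)
ELM: 8.4  (via NOR)
PIN: 11  (via JCT)
KEW: 11.8  (via ELM)
Shortest route: BRV → GRN → NOR → ELM → KEW = 11.8 min.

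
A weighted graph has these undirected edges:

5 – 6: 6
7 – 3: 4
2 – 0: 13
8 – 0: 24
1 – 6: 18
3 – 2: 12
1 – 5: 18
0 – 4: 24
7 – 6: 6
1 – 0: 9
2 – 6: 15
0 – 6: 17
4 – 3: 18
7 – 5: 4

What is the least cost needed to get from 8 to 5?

47

Settle nodes by increasing distance from 8:
8: 0
0: 24  (via 8)
1: 33  (via 0)
2: 37  (via 0)
6: 41  (via 0)
5: 47  (via 6)
Shortest route: 8–0–6–5 = 47.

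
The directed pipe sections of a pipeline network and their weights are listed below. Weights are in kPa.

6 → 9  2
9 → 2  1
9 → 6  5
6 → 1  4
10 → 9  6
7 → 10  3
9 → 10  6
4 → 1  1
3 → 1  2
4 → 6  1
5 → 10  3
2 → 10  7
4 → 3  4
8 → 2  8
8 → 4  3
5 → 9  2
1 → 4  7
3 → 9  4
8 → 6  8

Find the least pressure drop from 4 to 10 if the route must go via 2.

11 kPa

Best 4 to 2: 4–6–9–2 costing 4
Shortest 2→10: 2–10 = 7
Total via 2: 4 + 7 = 11 kPa.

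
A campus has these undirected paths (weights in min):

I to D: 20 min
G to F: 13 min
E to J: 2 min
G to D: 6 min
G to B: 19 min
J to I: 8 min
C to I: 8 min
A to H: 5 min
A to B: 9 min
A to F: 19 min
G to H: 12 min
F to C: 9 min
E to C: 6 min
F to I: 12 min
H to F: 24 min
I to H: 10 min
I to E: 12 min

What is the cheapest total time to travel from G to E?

Running Dijkstra from G:
G: 0
D: 6  (via G)
H: 12  (via G)
F: 13  (via G)
A: 17  (via H)
B: 19  (via G)
C: 22  (via F)
I: 22  (via H)
E: 28  (via C)
Shortest route: G → F → C → E = 28 min.

28 min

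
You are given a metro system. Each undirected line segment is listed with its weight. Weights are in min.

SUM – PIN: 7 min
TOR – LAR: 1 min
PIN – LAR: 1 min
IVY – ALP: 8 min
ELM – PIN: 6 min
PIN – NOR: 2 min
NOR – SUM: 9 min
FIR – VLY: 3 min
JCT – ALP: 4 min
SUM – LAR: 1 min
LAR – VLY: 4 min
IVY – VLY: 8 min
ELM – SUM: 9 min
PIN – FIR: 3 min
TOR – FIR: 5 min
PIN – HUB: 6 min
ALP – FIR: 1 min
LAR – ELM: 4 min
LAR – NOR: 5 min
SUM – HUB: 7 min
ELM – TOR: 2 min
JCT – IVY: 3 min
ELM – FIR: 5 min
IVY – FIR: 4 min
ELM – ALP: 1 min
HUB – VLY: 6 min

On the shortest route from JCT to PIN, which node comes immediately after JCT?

ALP

Candidate routes:
JCT–ALP–ELM–TOR–LAR–PIN: 4+1+2+1+1 = 9
JCT–IVY–FIR–PIN: 3+4+3 = 10
JCT–ALP–FIR–PIN: 4+1+3 = 8
Cheapest is JCT–ALP–FIR–PIN at 8 min.
So from JCT the first move is to ALP.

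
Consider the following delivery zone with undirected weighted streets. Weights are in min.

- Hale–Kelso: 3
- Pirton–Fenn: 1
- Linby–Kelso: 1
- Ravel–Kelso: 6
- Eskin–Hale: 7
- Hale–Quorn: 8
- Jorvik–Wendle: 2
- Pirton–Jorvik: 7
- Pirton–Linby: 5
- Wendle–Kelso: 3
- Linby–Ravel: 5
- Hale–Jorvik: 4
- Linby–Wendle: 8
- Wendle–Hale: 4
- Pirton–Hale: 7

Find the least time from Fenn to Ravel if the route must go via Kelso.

Best Fenn to Kelso: Fenn → Pirton → Linby → Kelso costing 7
Shortest Kelso→Ravel: Kelso → Ravel = 6
Total via Kelso: 7 + 6 = 13 min.

13 min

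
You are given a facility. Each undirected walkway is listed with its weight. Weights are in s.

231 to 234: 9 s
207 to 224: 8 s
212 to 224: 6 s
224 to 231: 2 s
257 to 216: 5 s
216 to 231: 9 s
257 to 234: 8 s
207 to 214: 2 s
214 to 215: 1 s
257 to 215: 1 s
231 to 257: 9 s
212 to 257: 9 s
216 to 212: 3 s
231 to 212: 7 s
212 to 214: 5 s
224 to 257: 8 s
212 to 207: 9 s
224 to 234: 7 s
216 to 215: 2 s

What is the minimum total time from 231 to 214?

11 s

Settle nodes by increasing distance from 231:
231: 0
224: 2  (via 231)
212: 7  (via 231)
216: 9  (via 231)
257: 9  (via 231)
234: 9  (via 231)
215: 10  (via 257)
207: 10  (via 224)
214: 11  (via 215)
Shortest route: 231–257–215–214 = 11 s.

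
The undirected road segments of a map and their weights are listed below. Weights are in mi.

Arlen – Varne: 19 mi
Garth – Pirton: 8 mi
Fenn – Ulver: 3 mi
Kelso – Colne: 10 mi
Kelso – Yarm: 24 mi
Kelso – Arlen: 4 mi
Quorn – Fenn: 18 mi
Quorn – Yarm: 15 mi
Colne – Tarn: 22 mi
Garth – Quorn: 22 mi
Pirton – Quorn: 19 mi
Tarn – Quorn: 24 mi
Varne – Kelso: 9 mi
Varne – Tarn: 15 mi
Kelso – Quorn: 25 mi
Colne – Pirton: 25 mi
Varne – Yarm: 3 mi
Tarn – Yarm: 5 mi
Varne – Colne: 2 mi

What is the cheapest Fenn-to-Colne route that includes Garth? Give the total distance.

Best Fenn to Garth: Fenn → Quorn → Garth costing 40
Best Garth to Colne: Garth → Pirton → Colne costing 33
Total via Garth: 40 + 33 = 73 mi.

73 mi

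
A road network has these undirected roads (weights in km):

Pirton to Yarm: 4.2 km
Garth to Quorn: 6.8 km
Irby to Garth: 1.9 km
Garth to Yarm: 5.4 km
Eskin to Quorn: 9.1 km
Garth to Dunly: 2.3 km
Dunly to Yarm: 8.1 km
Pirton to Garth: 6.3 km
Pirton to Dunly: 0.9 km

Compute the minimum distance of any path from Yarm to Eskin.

Running Dijkstra from Yarm:
Yarm: 0
Pirton: 4.2  (via Yarm)
Dunly: 5.1  (via Pirton)
Garth: 5.4  (via Yarm)
Irby: 7.3  (via Garth)
Quorn: 12.2  (via Garth)
Eskin: 21.3  (via Quorn)
Shortest route: Yarm–Garth–Quorn–Eskin = 21.3 km.

21.3 km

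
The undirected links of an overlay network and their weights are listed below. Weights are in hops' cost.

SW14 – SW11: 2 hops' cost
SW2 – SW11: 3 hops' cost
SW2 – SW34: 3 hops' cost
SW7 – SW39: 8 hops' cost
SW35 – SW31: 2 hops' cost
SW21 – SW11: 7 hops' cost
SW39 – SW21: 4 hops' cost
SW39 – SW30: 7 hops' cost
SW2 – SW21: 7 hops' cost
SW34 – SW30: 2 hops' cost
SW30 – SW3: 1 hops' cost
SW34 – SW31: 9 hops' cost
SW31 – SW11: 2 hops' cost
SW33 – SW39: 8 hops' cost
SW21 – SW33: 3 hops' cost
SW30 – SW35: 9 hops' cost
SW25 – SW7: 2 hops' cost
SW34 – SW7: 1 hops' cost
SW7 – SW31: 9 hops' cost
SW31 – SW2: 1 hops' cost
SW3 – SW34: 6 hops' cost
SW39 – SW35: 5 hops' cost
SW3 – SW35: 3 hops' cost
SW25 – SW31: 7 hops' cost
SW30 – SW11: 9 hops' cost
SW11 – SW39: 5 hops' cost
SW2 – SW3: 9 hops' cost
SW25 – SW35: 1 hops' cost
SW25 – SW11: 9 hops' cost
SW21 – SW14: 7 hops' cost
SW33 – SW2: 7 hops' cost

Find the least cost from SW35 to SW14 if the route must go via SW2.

Best SW35 to SW2: SW35 → SW31 → SW2 costing 3
Best SW2 to SW14: SW2 → SW11 → SW14 costing 5
Total via SW2: 3 + 5 = 8 hops' cost.

8 hops' cost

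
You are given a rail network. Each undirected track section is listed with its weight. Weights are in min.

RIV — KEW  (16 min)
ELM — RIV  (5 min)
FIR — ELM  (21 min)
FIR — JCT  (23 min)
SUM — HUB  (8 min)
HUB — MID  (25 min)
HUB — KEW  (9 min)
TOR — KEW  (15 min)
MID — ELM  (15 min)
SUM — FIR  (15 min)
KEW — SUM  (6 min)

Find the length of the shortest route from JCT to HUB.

Settle nodes by increasing distance from JCT:
JCT: 0
FIR: 23  (via JCT)
SUM: 38  (via FIR)
KEW: 44  (via SUM)
ELM: 44  (via FIR)
HUB: 46  (via SUM)
Shortest route: JCT → FIR → SUM → HUB = 46 min.

46 min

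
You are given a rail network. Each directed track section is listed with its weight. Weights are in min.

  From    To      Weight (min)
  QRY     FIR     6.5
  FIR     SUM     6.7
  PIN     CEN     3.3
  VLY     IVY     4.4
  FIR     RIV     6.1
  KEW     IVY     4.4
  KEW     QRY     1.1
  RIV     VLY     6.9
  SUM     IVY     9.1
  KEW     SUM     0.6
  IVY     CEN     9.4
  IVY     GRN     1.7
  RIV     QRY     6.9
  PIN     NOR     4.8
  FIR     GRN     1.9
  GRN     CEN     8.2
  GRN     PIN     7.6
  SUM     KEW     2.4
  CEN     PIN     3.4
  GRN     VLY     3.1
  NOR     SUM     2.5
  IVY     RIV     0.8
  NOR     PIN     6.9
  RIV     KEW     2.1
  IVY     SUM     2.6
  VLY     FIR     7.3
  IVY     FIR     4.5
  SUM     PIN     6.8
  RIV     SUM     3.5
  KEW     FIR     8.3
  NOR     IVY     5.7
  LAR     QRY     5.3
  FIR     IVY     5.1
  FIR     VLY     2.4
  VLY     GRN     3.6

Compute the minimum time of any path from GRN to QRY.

11.5 min

Settle nodes by increasing distance from GRN:
GRN: 0
VLY: 3.1  (via GRN)
IVY: 7.5  (via VLY)
PIN: 7.6  (via GRN)
CEN: 8.2  (via GRN)
RIV: 8.3  (via IVY)
SUM: 10.1  (via IVY)
KEW: 10.4  (via RIV)
FIR: 10.4  (via VLY)
QRY: 11.5  (via KEW)
Shortest route: GRN → VLY → IVY → RIV → KEW → QRY = 11.5 min.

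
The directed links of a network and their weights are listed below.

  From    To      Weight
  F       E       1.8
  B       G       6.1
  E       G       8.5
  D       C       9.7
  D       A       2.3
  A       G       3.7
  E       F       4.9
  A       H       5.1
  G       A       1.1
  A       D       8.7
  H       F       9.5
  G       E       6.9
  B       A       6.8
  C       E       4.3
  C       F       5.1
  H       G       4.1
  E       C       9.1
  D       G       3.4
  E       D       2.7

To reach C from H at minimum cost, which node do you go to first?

Compare a few routes:
H → G → E → D → C: 4.1+6.9+2.7+9.7 = 23.4
H → G → E → C: 4.1+6.9+9.1 = 20.1
H → F → E → C: 9.5+1.8+9.1 = 20.4
The minimum is 20.1 via H → G → E → C.
So from H the first move is to G.

G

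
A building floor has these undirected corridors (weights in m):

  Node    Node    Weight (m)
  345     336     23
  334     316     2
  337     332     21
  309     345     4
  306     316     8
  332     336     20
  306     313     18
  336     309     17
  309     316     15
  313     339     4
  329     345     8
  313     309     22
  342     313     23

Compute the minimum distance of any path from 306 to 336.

40 m

Running Dijkstra from 306:
306: 0
316: 8  (via 306)
334: 10  (via 316)
313: 18  (via 306)
339: 22  (via 313)
309: 23  (via 316)
345: 27  (via 309)
329: 35  (via 345)
336: 40  (via 309)
Shortest route: 306 → 316 → 309 → 336 = 40 m.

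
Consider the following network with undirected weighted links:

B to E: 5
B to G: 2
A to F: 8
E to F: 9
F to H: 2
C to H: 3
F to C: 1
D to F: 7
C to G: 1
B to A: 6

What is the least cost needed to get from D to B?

11

Shortest distances from D:
D: 0
F: 7  (via D)
C: 8  (via F)
G: 9  (via C)
H: 9  (via F)
B: 11  (via G)
Shortest route: D → F → C → G → B = 11.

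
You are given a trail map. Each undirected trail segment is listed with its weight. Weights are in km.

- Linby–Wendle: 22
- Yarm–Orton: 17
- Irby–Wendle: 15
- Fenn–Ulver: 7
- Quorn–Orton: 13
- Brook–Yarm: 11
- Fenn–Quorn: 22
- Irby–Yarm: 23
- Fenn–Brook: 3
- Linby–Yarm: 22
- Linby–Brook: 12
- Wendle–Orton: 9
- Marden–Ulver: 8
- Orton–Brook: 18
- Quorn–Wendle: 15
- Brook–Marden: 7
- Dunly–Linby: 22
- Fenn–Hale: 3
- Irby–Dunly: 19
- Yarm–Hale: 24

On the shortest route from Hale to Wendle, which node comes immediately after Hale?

Compare a few routes:
Hale - Fenn - Brook - Linby - Wendle: 3+3+12+22 = 40
Hale - Fenn - Quorn - Wendle: 3+22+15 = 40
Hale - Fenn - Brook - Orton - Wendle: 3+3+18+9 = 33
Hale - Fenn - Brook - Yarm - Orton - Wendle: 3+3+11+17+9 = 43
Cheapest is Hale - Fenn - Brook - Orton - Wendle at 33 km.
So from Hale the first move is to Fenn.

Fenn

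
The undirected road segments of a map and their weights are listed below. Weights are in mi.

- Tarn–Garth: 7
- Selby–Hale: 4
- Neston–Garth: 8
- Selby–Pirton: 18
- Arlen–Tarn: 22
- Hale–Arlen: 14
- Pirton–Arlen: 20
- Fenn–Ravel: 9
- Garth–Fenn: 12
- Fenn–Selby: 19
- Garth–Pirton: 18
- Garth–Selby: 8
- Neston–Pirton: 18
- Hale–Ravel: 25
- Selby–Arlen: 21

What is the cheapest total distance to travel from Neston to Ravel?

Candidate routes:
Neston → Garth → Selby → Hale → Ravel: 8+8+4+25 = 45
Neston → Garth → Fenn → Ravel: 8+12+9 = 29
Neston → Garth → Selby → Fenn → Ravel: 8+8+19+9 = 44
Neston → Pirton → Garth → Fenn → Ravel: 18+18+12+9 = 57
The minimum is 29 mi via Neston → Garth → Fenn → Ravel.

29 mi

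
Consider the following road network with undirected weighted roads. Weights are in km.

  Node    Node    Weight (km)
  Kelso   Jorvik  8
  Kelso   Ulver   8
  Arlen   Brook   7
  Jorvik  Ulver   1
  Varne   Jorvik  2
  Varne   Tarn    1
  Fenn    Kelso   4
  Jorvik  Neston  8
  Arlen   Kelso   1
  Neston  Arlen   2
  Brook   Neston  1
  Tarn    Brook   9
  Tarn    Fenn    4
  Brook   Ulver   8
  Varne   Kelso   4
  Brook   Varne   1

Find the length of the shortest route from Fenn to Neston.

Settle nodes by increasing distance from Fenn:
Fenn: 0
Tarn: 4  (via Fenn)
Kelso: 4  (via Fenn)
Varne: 5  (via Tarn)
Arlen: 5  (via Kelso)
Brook: 6  (via Varne)
Jorvik: 7  (via Varne)
Neston: 7  (via Arlen)
Shortest route: Fenn–Kelso–Arlen–Neston = 7 km.

7 km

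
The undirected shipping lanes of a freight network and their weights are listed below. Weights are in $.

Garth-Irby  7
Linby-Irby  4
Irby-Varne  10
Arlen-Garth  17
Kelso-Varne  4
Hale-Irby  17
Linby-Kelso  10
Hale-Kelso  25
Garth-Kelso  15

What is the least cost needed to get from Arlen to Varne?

$34

Candidate routes:
Arlen - Garth - Irby - Varne: 17+7+10 = 34
Arlen - Garth - Kelso - Varne: 17+15+4 = 36
Cheapest is Arlen - Garth - Irby - Varne at $34.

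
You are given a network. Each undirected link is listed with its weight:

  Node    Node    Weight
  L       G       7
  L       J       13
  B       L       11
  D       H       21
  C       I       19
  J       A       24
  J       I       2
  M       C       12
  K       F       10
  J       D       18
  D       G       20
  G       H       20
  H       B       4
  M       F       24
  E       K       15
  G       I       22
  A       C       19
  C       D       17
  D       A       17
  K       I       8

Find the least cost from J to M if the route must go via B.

78

Best J to B: J–L–B costing 24
Best B to M: B–H–D–C–M costing 54
Total via B: 24 + 54 = 78.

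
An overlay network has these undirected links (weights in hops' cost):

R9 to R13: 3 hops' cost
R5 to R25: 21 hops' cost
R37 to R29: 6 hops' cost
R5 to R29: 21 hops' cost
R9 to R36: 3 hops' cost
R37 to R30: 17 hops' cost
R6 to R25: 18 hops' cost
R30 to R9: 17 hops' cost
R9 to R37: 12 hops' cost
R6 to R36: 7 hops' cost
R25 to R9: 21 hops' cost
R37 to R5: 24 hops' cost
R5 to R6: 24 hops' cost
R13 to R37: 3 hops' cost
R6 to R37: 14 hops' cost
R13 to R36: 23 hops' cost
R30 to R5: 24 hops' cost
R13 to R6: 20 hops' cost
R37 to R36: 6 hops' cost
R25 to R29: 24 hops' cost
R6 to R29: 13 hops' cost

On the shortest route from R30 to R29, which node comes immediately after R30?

Candidate routes:
R30 → R37 → R29: 17+6 = 23
R30 → R9 → R13 → R37 → R29: 17+3+3+6 = 29
Cheapest is R30 → R37 → R29 at 23 hops' cost.
So from R30 the first move is to R37.

R37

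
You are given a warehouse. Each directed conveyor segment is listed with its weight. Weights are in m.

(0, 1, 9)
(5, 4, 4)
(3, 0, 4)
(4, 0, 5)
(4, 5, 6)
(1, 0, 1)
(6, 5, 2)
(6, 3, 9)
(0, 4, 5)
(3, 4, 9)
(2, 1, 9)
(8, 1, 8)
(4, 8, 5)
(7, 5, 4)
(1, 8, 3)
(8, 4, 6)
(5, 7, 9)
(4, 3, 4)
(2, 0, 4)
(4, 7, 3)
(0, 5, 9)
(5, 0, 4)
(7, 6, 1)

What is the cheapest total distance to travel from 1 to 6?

Running Dijkstra from 1:
1: 0
0: 1  (via 1)
8: 3  (via 1)
4: 6  (via 0)
7: 9  (via 4)
3: 10  (via 4)
5: 10  (via 0)
6: 10  (via 7)
Shortest route: 1 → 0 → 4 → 7 → 6 = 10 m.

10 m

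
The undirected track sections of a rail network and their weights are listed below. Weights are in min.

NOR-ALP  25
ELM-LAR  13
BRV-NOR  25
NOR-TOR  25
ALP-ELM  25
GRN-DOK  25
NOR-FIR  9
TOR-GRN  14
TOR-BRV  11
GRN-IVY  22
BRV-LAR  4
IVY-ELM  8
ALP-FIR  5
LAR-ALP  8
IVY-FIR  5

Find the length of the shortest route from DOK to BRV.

Running Dijkstra from DOK:
DOK: 0
GRN: 25  (via DOK)
TOR: 39  (via GRN)
IVY: 47  (via GRN)
BRV: 50  (via TOR)
Shortest route: DOK–GRN–TOR–BRV = 50 min.

50 min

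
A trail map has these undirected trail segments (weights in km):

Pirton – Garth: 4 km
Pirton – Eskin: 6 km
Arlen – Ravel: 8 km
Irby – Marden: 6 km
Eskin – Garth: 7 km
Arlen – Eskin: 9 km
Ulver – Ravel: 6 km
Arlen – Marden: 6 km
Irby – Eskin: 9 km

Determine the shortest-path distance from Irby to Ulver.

26 km

Candidate routes:
Irby → Marden → Arlen → Ravel → Ulver: 6+6+8+6 = 26
Irby → Eskin → Arlen → Ravel → Ulver: 9+9+8+6 = 32
Cheapest is Irby → Marden → Arlen → Ravel → Ulver at 26 km.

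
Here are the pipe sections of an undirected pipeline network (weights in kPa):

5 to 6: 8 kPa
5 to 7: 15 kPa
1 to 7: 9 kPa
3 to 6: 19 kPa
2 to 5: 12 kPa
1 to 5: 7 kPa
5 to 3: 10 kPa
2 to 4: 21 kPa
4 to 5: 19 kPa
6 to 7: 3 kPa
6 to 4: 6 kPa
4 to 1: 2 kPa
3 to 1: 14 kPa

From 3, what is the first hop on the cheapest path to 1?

Enumerating some paths:
3–1: 14 = 14
3–5–1: 10+7 = 17
The minimum is 14 kPa via 3–1.
So from 3 the first move is to 1.

1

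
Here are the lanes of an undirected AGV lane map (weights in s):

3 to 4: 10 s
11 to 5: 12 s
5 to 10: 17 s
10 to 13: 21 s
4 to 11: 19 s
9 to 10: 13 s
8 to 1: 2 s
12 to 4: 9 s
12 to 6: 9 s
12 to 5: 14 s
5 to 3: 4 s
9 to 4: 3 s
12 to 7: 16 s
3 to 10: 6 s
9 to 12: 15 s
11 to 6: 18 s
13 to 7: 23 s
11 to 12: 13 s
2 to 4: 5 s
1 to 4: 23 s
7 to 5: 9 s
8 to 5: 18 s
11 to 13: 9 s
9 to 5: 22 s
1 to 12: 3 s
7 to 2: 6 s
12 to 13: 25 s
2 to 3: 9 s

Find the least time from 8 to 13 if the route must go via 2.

48 s

Best 8 to 2: 8 → 1 → 12 → 4 → 2 costing 19
Shortest 2→13: 2 → 7 → 13 = 29
Total via 2: 19 + 29 = 48 s.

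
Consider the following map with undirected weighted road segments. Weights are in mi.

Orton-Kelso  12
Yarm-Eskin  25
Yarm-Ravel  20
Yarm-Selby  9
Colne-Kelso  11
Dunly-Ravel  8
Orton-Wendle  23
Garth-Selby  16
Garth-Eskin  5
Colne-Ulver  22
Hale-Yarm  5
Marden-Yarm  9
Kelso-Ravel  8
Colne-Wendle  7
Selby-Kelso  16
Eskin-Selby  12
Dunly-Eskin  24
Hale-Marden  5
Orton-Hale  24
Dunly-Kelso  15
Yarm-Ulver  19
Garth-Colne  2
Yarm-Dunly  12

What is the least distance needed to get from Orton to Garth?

Settle nodes by increasing distance from Orton:
Orton: 0
Kelso: 12  (via Orton)
Ravel: 20  (via Kelso)
Colne: 23  (via Kelso)
Wendle: 23  (via Orton)
Hale: 24  (via Orton)
Garth: 25  (via Colne)
Shortest route: Orton–Kelso–Colne–Garth = 25 mi.

25 mi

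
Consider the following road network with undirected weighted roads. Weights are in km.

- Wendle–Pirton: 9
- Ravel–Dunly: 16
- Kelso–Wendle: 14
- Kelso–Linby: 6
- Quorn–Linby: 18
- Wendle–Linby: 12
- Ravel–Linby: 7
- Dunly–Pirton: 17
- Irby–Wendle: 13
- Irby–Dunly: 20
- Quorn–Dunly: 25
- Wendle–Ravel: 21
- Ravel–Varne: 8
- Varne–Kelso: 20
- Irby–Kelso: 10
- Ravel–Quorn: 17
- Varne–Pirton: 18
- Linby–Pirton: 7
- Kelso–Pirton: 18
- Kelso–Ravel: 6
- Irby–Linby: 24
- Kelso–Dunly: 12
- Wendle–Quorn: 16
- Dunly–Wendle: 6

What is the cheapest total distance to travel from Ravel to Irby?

16 km

Settle nodes by increasing distance from Ravel:
Ravel: 0
Kelso: 6  (via Ravel)
Linby: 7  (via Ravel)
Varne: 8  (via Ravel)
Pirton: 14  (via Linby)
Dunly: 16  (via Ravel)
Irby: 16  (via Kelso)
Shortest route: Ravel → Kelso → Irby = 16 km.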